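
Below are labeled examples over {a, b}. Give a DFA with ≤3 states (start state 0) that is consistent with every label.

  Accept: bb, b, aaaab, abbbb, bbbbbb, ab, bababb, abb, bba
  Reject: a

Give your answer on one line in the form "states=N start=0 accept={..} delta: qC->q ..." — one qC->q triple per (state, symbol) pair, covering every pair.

states=3 start=0 accept={1,2} delta: 0a->0 0b->1 1a->0 1b->2 2a->1 2b->1

Grow the machine one transition at a time. Run the examples from 0; the earliest place one falls off (shortest prefix, ties alphabetical) gets sent to the lowest-numbered state that keeps every Accept/Reject pair distinguishable — a pair clashes when both reach the same state with identical unread suffix — and to a fresh state only if none does.
a: 0a undefined. 0a->0: ok.
b: 0b undefined. 0b->0: no, bb/a meet in 0. Open state 1: 0b->1.
ba: 1a undefined. 1a->0: ok.
bb: 1b undefined. 1b->0: no, bb/a meet in 0. 1b->1: no, bba/a meet in 0. Open state 2: 1b->2.
bba: 2a undefined. 2a->0: no, bba/a meet in 0. 2a->1: ok.
bbb: 2b undefined. 2b->0: no, bbbbbb/a meet in 0. 2b->1: ok.
All examples now run through 3 states with every (state, symbol) defined. Accept strings end in {1,2}, Reject strings end in {0}; accept={1,2}.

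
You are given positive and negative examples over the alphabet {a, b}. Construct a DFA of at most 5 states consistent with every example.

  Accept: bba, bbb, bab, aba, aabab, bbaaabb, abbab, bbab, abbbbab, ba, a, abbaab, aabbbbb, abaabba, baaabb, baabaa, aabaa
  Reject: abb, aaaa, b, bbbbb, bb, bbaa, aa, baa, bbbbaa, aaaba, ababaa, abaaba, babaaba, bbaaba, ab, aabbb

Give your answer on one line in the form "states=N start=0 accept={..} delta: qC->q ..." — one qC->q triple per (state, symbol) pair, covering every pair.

states=5 start=0 accept={1,4} delta: 0a->1 0b->2 1a->3 1b->0 2a->4 2b->3 3a->4 3b->1 4a->3 4b->4

Grow the machine one transition at a time. Run the examples from 0; the earliest place one falls off (shortest prefix, ties alphabetical) gets sent to the lowest-numbered state that keeps every Accept/Reject pair distinguishable — a pair clashes when both reach the same state with identical unread suffix — and to a fresh state only if none does.
a: 0a undefined. 0a->0: no, bbb/aabbb meet in 0 with "bbb" left. Open state 1: 0a->1.
b: 0b undefined. 0b->0: no, bbb/b meet in 0. 0b->1: no, bbb/abb meet in 1 with "bb" left. Open state 2: 0b->2.
aa: 1a undefined. 1a->0: no, bbb/aabbb meet in 2 with "bb" left. 1a->1: no, aba/aaaba meet in 1 with "ba" left. 1a->2: no, aabaa/bbaa meet in 2 with "baa" left. Open state 3: 1a->3.
ab: 1b undefined. 1b->0: ok.
ba: 2a undefined. 2a->0: no, bab/abb meet in 2. 2a->1: no, bab/ab meet in 0. 2a->2: no, bab/bb meet in 2 with "b" left. 2a->3: no, ba/aa meet in 3. Open state 4: 2a->4.
bb: 2b undefined. 2b->0: no, bbb/abb meet in 2. 2b->1: no, bba/aa meet in 3. 2b->2: no, bbb/abb meet in 2. 2b->3: ok.
aaa: 3a undefined. 3a->0: no, bba/ab meet in 0. 3a->1: no, bba/aaaba meet in 1. 3a->2: no, bba/abb meet in 2. 3a->3: no, bba/aaaa meet in 3. 3a->4: ok.
aab: 3b undefined. 3b->0: no, bbb/ab meet in 0. 3b->1: ok.
baa: 4a undefined. 4a->0: no, bba/bbaaba meet in 4. 4a->1: no, bbb/aaaa meet in 1. 4a->2: no, bba/bbaaba meet in 4. 4a->3: ok.
bab: 4b undefined. 4b->0: no, bbb/aaaba meet in 1. 4b->1: no, bbaaabb/ab meet in 0. 4b->2: no, bba/aaaba meet in 4. 4b->3: no, bba/aaaba meet in 4. 4b->4: ok.
All examples now run through 5 states with every (state, symbol) defined. Accept strings end in {1,4}, Reject strings end in {0,2,3}; accept={1,4}.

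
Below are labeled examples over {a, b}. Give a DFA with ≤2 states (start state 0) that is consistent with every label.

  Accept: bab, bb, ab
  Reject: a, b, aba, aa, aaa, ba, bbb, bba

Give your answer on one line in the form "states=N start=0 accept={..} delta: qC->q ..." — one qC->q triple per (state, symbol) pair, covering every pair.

states=2 start=0 accept={0} delta: 0a->1 0b->1 1a->1 1b->0

Grow the machine one transition at a time. Run the examples from 0; the earliest place one falls off (shortest prefix, ties alphabetical) gets sent to the lowest-numbered state that keeps every Accept/Reject pair distinguishable — a pair clashes when both reach the same state with identical unread suffix — and to a fresh state only if none does.
a: 0a undefined. 0a->0: no, ab/b meet in 0 with "b" left. Open state 1: 0a->1.
b: 0b undefined. 0b->0: no, bb/b meet in 0. 0b->1: ok.
aa: 1a undefined. 1a->0: no, bab/a meet in 1. 1a->1: ok.
ab: 1b undefined. 1b->0: ok.
All examples now run through 2 states with every (state, symbol) defined. Accept strings end in {0}, Reject strings end in {1}; accept={0}.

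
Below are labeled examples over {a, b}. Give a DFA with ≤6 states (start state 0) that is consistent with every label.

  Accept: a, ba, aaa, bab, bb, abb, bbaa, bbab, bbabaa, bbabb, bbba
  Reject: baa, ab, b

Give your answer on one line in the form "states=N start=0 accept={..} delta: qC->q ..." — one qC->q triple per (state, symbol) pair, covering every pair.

states=3 start=0 accept={0,2} delta: 0a->0 0b->1 1a->2 1b->2 2a->1 2b->0

State merging on the prefix tree: take the shortest (then alphabetical) example prefix whose next move is undefined and point that move at state 0, else 1, else 2, ...; a target is out if some Accept/Reject pair would then sit in one state with the same input left (inseparable). If every existing state is out, open a new one.
a: 0a undefined. 0a->0: ok.
b: 0b undefined. 0b->0: no, a/baa meet in 0. Open state 1: 0b->1.
ba: 1a undefined. 1a->0: no, a/baa meet in 0. 1a->1: no, ba/baa meet in 1. Open state 2: 1a->2.
bb: 1b undefined. 1b->0: no, bbab/ab meet in 1. 1b->1: no, bb/ab meet in 1. 1b->2: ok.
baa: 2a undefined. 2a->0: no, a/baa meet in 0. 2a->1: ok.
bab: 2b undefined. 2b->0: ok.
All examples now run through 3 states with every (state, symbol) defined. Accept strings end in {0,2}, Reject strings end in {1}; accept={0,2}.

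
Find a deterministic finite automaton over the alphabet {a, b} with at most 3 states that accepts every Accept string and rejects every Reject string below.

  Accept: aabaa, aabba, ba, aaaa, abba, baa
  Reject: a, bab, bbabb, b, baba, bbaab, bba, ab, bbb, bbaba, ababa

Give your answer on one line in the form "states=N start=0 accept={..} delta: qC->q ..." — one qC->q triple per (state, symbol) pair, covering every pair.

states=3 start=0 accept={2} delta: 0a->1 0b->1 1a->2 1b->0 2a->2 2b->0

Fold the examples into a partial DFA from state 0: repeatedly fix the first undefined (state, symbol) met by the shortest-then-alphabetical prefix, trying targets in increasing order and rejecting any under which an Accept and a Reject string meet in one state with the same remainder; add a state when all current targets are rejected. Accepting states are where Accept strings end.
a: 0a undefined. 0a->0: no, aabba/bba meet in 0 with "bba" left. Open state 1: 0a->1.
b: 0b undefined. 0b->0: no, ba/a meet in 1. 0b->1: ok.
aa: 1a undefined. 1a->0: no, aabaa/a meet in 1. 1a->1: no, ba/a meet in 1. Open state 2: 1a->2.
ab: 1b undefined. 1b->0: ok.
aaa: 2a undefined. 2a->0: no, aaaa/a meet in 1. 2a->1: no, baa/a meet in 1. 2a->2: ok.
aab: 2b undefined. 2b->0: ok.
All examples now run through 3 states with every (state, symbol) defined. Accept strings end in {2}, Reject strings end in {0,1}; accept={2}.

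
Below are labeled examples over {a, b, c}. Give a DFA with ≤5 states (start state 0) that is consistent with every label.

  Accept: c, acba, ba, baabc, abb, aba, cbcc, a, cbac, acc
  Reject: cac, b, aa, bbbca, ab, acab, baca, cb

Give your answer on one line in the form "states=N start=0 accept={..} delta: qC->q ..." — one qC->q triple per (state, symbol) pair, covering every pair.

Fold the examples into a partial DFA from state 0: repeatedly fix the first undefined (state, symbol) met by the shortest-then-alphabetical prefix, trying targets in increasing order and rejecting any under which an Accept and a Reject string meet in one state with the same remainder; add a state when all current targets are rejected. Accepting states are where Accept strings end.
a: 0a undefined. 0a->0: no, a/aa meet in 0. Open state 1: 0a->1.
b: 0b undefined. 0b->0: ok.
c: 0c undefined. 0c->0: no, c/b meet in 0. 0c->1: ok.
aa: 1a undefined. 1a->0: no, c/cac meet in 1. 1a->1: no, c/aa meet in 1. Open state 2: 1a->2.
ab: 1b undefined. 1b->0: no, abb/b meet in 0. 1b->1: no, c/ab meet in 1. 1b->2: ok.
ac: 1c undefined. 1c->0: no, c/baca meet in 1. 1c->1: no, abb/acab meet in 2 with "b" left. 1c->2: no, aba/baca meet in 2 with "a" left. Open state 3: 1c->3.
aba: 2a undefined. 2a->0: no, aba/b meet in 0. 2a->1: ok.
abb: 2b undefined. 2b->0: no, abb/b meet in 0. 2b->1: ok.
aca: 3a undefined. 3a->0: ok.
acb: 3b undefined. 3b->0: ok.
acc: 3c undefined. 3c->0: no, acc/b meet in 0. 3c->1: ok.
cac: 2c undefined. 2c->0: ok.
All examples now run through 4 states with every (state, symbol) defined. Accept strings end in {1,3}, Reject strings end in {0,2}; accept={1,3}.

states=4 start=0 accept={1,3} delta: 0a->1 0b->0 0c->1 1a->2 1b->2 1c->3 2a->1 2b->1 2c->0 3a->0 3b->0 3c->1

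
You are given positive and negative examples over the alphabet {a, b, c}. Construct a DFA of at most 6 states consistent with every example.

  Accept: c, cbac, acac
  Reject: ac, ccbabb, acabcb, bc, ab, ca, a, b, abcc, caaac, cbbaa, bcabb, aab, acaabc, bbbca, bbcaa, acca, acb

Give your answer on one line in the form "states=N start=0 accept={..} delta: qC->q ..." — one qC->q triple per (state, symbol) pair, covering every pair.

states=4 start=0 accept={0} delta: 0a->1 0b->1 0c->0 1a->0 1b->1 1c->2 2a->3 2b->1 2c->2 3a->1 3b->0 3c->0

State merging on the prefix tree: take the shortest (then alphabetical) example prefix whose next move is undefined and point that move at state 0, else 1, else 2, ...; a target is out if some Accept/Reject pair would then sit in one state with the same input left (inseparable). If every existing state is out, open a new one.
a: 0a undefined. 0a->0: no, c/ac meet in 0 with "c" left. Open state 1: 0a->1.
b: 0b undefined. 0b->0: no, c/bc meet in 0 with "c" left. 0b->1: ok.
c: 0c undefined. 0c->0: ok.
aa: 1a undefined. 1a->0: ok.
ab: 1b undefined. 1b->0: no, c/ccbabb meet in 0. 1b->1: ok.
ac: 1c undefined. 1c->0: no, c/ac meet in 0. 1c->1: no, c/bbbca meet in 0. Open state 2: 1c->2.
aca: 2a undefined. 2a->0: no, c/bbbca meet in 0. 2a->1: no, c/bbcaa meet in 0. 2a->2: no, acac/abcc meet in 2 with "c" left. Open state 3: 2a->3.
acb: 2b undefined. 2b->0: no, c/acb meet in 0. 2b->1: ok.
acc: 2c undefined. 2c->0: no, c/abcc meet in 0. 2c->1: no, c/acca meet in 0. 2c->2: ok.
acaa: 3a undefined. 3a->0: no, c/bbcaa meet in 0. 3a->1: ok.
acab: 3b undefined. 3b->0: ok.
acac: 3c undefined. 3c->0: ok.
All examples now run through 4 states with every (state, symbol) defined. Accept strings end in {0}, Reject strings end in {1,2,3}; accept={0}.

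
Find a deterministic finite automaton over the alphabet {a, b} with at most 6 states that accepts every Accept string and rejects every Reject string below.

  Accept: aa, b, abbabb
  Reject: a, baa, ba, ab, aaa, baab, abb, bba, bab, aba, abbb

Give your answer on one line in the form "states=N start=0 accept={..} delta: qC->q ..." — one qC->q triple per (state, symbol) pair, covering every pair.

State merging on the prefix tree: take the shortest (then alphabetical) example prefix whose next move is undefined and point that move at state 0, else 1, else 2, ...; a target is out if some Accept/Reject pair would then sit in one state with the same input left (inseparable). If every existing state is out, open a new one.
a: 0a undefined. 0a->0: no, aa/a meet in 0. Open state 1: 0a->1.
b: 0b undefined. 0b->0: no, aa/baa meet in 1 with "a" left. 0b->1: no, aa/ba meet in 1 with "a" left. Open state 2: 0b->2.
aa: 1a undefined. 1a->0: ok.
ab: 1b undefined. 1b->0: no, aa/ab meet in 0. 1b->1: no, aa/aba meet in 0. 1b->2: no, b/ab meet in 2. Open state 3: 1b->3.
ba: 2a undefined. 2a->0: no, aa/ba meet in 0. 2a->1: no, aa/baa meet in 0. 2a->2: no, b/baa meet in 2. 2a->3: ok.
bb: 2b undefined. 2b->0: ok.
aba: 3a undefined. 3a->0: no, aa/baa meet in 0. 3a->1: ok.
abb: 3b undefined. 3b->0: no, aa/abb meet in 0. 3b->1: ok.
All examples now run through 4 states with every (state, symbol) defined. Accept strings end in {0,2}, Reject strings end in {1,3}; accept={0,2}.

states=4 start=0 accept={0,2} delta: 0a->1 0b->2 1a->0 1b->3 2a->3 2b->0 3a->1 3b->1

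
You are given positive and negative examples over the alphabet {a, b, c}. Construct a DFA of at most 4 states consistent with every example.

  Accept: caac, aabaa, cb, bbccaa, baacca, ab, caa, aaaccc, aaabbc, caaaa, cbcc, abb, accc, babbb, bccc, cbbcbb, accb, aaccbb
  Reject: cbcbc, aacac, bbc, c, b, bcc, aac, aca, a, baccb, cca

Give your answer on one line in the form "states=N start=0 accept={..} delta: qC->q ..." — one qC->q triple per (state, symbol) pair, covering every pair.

states=4 start=0 accept={0,2,3} delta: 0a->1 0b->1 0c->1 1a->2 1b->2 1c->0 2a->3 2b->0 2c->1 3a->1 3b->0 3c->0

Fold the examples into a partial DFA from state 0: repeatedly fix the first undefined (state, symbol) met by the shortest-then-alphabetical prefix, trying targets in increasing order and rejecting any under which an Accept and a Reject string meet in one state with the same remainder; add a state when all current targets are rejected. Accepting states are where Accept strings end.
a: 0a undefined. 0a->0: no, ab/b meet in 0 with "b" left. Open state 1: 0a->1.
b: 0b undefined. 0b->0: no, accb/baccb meet in 1 with "ccb" left. 0b->1: ok.
c: 0c undefined. 0c->0: no, caac/aac meet in 1 with "ac" left. 0c->1: ok.
aa: 1a undefined. 1a->0: no, aabaa/aacac meet in 1. 1a->1: no, caac/aac meet in 1 with "c" left. Open state 2: 1a->2.
ab: 1b undefined. 1b->0: no, abb/cbcbc meet in 1. 1b->1: no, cb/c meet in 1. 1b->2: ok.
ac: 1c undefined. 1c->0: ok.
aaa: 2a undefined. 2a->0: no, caac/c meet in 1. 2a->1: no, caa/c meet in 1. 2a->2: no, caac/bbc meet in 2 with "c" left. Open state 3: 2a->3.
aab: 2b undefined. 2b->0: ok.
aac: 2c undefined. 2c->0: no, aabaa/baccb meet in 2. 2c->1: ok.
aaab: 3b undefined. 3b->0: ok.
aaac: 3c undefined. 3c->0: ok.
caaa: 3a undefined. 3a->0: no, caaaa/cbcbc meet in 1. 3a->1: ok.
All examples now run through 4 states with every (state, symbol) defined. Accept strings end in {0,2,3}, Reject strings end in {1}; accept={0,2,3}.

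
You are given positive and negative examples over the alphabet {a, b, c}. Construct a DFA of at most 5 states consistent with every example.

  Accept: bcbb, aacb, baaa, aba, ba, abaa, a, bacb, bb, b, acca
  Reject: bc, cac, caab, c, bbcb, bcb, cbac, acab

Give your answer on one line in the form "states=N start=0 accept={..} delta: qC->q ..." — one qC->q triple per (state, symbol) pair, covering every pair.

Fold the examples into a partial DFA from state 0: repeatedly fix the first undefined (state, symbol) met by the shortest-then-alphabetical prefix, trying targets in increasing order and rejecting any under which an Accept and a Reject string meet in one state with the same remainder; add a state when all current targets are rejected. Accepting states are where Accept strings end.
a: 0a undefined. 0a->0: ok.
b: 0b undefined. 0b->0: no, aacb/bbcb meet in 0 with "cb" left. Open state 1: 0b->1.
c: 0c undefined. 0c->0: no, aacb/caab meet in 1. 0c->1: no, b/c meet in 1. Open state 2: 0c->2.
ba: 1a undefined. 1a->0: ok.
bb: 1b undefined. 1b->0: no, aacb/bbcb meet in 2 with "b" left. 1b->1: ok.
bc: 1c undefined. 1c->0: no, bcbb/bbcb meet in 1. 1c->1: no, bcbb/bc meet in 1. 1c->2: no, aacb/bbcb meet in 2 with "b" left. Open state 3: 1c->3.
ca: 2a undefined. 2a->0: no, bb/caab meet in 1. 2a->1: no, bb/caab meet in 1. 2a->2: no, aacb/caab meet in 2 with "b" left. 2a->3: ok.
cb: 2b undefined. 2b->0: ok.
acc: 2c undefined. 2c->0: ok.
bcb: 3b undefined. 3b->0: no, aacb/bbcb meet in 0. 3b->1: no, bcbb/bbcb meet in 1. 3b->2: ok.
caa: 3a undefined. 3a->0: no, bb/caab meet in 1. 3a->1: no, bb/caab meet in 1. 3a->2: no, bcbb/caab meet in 0. 3a->3: ok.
cac: 3c undefined. 3c->0: no, bcbb/cac meet in 0. 3c->1: no, bb/cac meet in 1. 3c->2: ok.
All examples now run through 4 states with every (state, symbol) defined. Accept strings end in {0,1}, Reject strings end in {2,3}; accept={0,1}.

states=4 start=0 accept={0,1} delta: 0a->0 0b->1 0c->2 1a->0 1b->1 1c->3 2a->3 2b->0 2c->0 3a->3 3b->2 3c->2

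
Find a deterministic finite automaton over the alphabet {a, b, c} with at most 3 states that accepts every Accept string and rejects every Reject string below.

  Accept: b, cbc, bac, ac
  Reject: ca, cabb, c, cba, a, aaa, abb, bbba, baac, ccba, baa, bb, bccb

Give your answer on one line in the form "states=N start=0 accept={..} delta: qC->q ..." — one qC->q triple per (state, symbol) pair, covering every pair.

State merging on the prefix tree: take the shortest (then alphabetical) example prefix whose next move is undefined and point that move at state 0, else 1, else 2, ...; a target is out if some Accept/Reject pair would then sit in one state with the same input left (inseparable). If every existing state is out, open a new one.
a: 0a undefined. 0a->0: no, ac/c meet in 0 with "c" left. Open state 1: 0a->1.
b: 0b undefined. 0b->0: no, b/bb meet in 0. 0b->1: no, b/a meet in 1. Open state 2: 0b->2.
c: 0c undefined. 0c->0: ok.
aa: 1a undefined. 1a->0: ok.
ab: 1b undefined. 1b->0: no, b/cabb meet in 2. 1b->1: ok.
ac: 1c undefined. 1c->0: no, ac/c meet in 0. 1c->1: no, ac/ca meet in 1. 1c->2: ok.
ba: 2a undefined. 2a->0: no, b/baac meet in 2. 2a->1: ok.
bb: 2b undefined. 2b->0: ok.
bc: 2c undefined. 2c->0: no, b/bccb meet in 2. 2c->1: no, cbc/ca meet in 1. 2c->2: ok.
All examples now run through 3 states with every (state, symbol) defined. Accept strings end in {2}, Reject strings end in {0,1}; accept={2}.

states=3 start=0 accept={2} delta: 0a->1 0b->2 0c->0 1a->0 1b->1 1c->2 2a->1 2b->0 2c->2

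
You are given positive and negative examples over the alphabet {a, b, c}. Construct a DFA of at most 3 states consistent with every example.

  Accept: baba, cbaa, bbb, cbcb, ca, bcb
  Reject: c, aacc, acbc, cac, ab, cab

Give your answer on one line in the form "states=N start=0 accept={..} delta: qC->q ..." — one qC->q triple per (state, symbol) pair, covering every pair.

states=3 start=0 accept={0,2} delta: 0a->0 0b->1 0c->1 1a->0 1b->2 1c->1 2a->0 2b->0 2c->1

State merging on the prefix tree: take the shortest (then alphabetical) example prefix whose next move is undefined and point that move at state 0, else 1, else 2, ...; a target is out if some Accept/Reject pair would then sit in one state with the same input left (inseparable). If every existing state is out, open a new one.
a: 0a undefined. 0a->0: ok.
b: 0b undefined. 0b->0: no, baba/ab meet in 0. Open state 1: 0b->1.
c: 0c undefined. 0c->0: no, ca/c meet in 0. 0c->1: ok.
ba: 1a undefined. 1a->0: ok.
bb: 1b undefined. 1b->0: no, bbb/c meet in 1. 1b->1: no, bbb/c meet in 1. Open state 2: 1b->2.
bc: 1c undefined. 1c->0: no, baba/aacc meet in 0. 1c->1: ok.
bbb: 2b undefined. 2b->0: ok.
cba: 2a undefined. 2a->0: ok.
cbc: 2c undefined. 2c->0: no, baba/acbc meet in 0. 2c->1: ok.
All examples now run through 3 states with every (state, symbol) defined. Accept strings end in {0,2}, Reject strings end in {1}; accept={0,2}.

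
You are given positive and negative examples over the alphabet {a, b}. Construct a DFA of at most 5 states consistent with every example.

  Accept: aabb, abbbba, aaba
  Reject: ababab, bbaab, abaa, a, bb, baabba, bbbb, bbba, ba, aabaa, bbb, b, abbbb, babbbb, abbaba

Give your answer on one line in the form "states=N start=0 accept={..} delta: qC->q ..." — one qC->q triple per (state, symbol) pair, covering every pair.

State merging on the prefix tree: take the shortest (then alphabetical) example prefix whose next move is undefined and point that move at state 0, else 1, else 2, ...; a target is out if some Accept/Reject pair would then sit in one state with the same input left (inseparable). If every existing state is out, open a new one.
a: 0a undefined. 0a->0: no, aabb/bb meet in 0 with "bb" left. Open state 1: 0a->1.
b: 0b undefined. 0b->0: ok.
aa: 1a undefined. 1a->0: no, aabb/bbaab meet in 0. 1a->1: ok.
ab: 1b undefined. 1b->0: no, aabb/ababab meet in 0. 1b->1: no, aabb/ababab meet in 1. Open state 2: 1b->2.
aba: 2a undefined. 2a->0: no, aaba/bb meet in 0. 2a->1: no, aaba/abaa meet in 1. 2a->2: no, aaba/bbaab meet in 2. Open state 3: 2a->3.
abb: 2b undefined. 2b->0: no, aabb/bb meet in 0. 2b->1: no, aabb/a meet in 1. 2b->2: no, aabb/bbaab meet in 2. 2b->3: ok.
abaa: 3a undefined. 3a->0: ok.
abab: 3b undefined. 3b->0: no, abbbba/a meet in 1. 3b->1: ok.
All examples now run through 4 states with every (state, symbol) defined. Accept strings end in {3}, Reject strings end in {0,1,2}; accept={3}.

states=4 start=0 accept={3} delta: 0a->1 0b->0 1a->1 1b->2 2a->3 2b->3 3a->0 3b->1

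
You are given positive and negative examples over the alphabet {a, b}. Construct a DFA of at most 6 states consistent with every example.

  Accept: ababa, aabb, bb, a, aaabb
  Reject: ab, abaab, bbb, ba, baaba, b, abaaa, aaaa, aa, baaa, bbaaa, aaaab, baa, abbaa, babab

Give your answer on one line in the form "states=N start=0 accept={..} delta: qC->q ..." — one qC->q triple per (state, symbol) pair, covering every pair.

Grow the machine one transition at a time. Run the examples from 0; the earliest place one falls off (shortest prefix, ties alphabetical) gets sent to the lowest-numbered state that keeps every Accept/Reject pair distinguishable — a pair clashes when both reach the same state with identical unread suffix — and to a fresh state only if none does.
a: 0a undefined. 0a->0: no, a/aaaa meet in 0. Open state 1: 0a->1.
b: 0b undefined. 0b->0: no, bb/bbb meet in 0. 0b->1: no, bb/ab meet in 1 with "b" left. Open state 2: 0b->2.
aa: 1a undefined. 1a->0: ok.
ab: 1b undefined. 1b->0: no, ababa/abaaa meet in 1. 1b->1: no, ababa/ba meet in 2 with "a" left. 1b->2: ok.
ba: 2a undefined. 2a->0: no, ababa/ba meet in 0. 2a->1: no, ababa/ba meet in 1. 2a->2: no, ababa/baaba meet in 2 with "ba" left. Open state 3: 2a->3.
bb: 2b undefined. 2b->0: no, aabb/aaaa meet in 0. 2b->1: no, aabb/abbaa meet in 1. 2b->2: no, aabb/ab meet in 2. 2b->3: no, aabb/ba meet in 3. Open state 4: 2b->4.
baa: 3a undefined. 3a->0: no, a/abaaa meet in 1. 3a->1: no, a/baa meet in 1. 3a->2: no, aabb/abaab meet in 4. 3a->3: no, ababa/baaba meet in 3 with "ba" left. 3a->4: no, aabb/baa meet in 4. Open state 5: 3a->5.
bab: 3b undefined. 3b->0: ok.
bba: 4a undefined. 4a->0: no, ababa/abbaa meet in 1. 4a->1: no, ababa/bbaaa meet in 1. 4a->2: ok.
bbb: 4b undefined. 4b->0: ok.
baaa: 5a undefined. 5a->0: ok.
baab: 5b undefined. 5b->0: no, ababa/baaba meet in 1. 5b->1: no, ababa/abaab meet in 1. 5b->2: ok.
All examples now run through 6 states with every (state, symbol) defined. Accept strings end in {1,4}, Reject strings end in {0,2,3,5}; accept={1,4}.

states=6 start=0 accept={1,4} delta: 0a->1 0b->2 1a->0 1b->2 2a->3 2b->4 3a->5 3b->0 4a->2 4b->0 5a->0 5b->2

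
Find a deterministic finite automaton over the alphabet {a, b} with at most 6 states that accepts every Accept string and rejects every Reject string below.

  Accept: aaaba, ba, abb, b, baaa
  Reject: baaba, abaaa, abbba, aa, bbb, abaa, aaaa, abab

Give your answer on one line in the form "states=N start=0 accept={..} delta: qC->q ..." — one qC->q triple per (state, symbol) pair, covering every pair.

Fold the examples into a partial DFA from state 0: repeatedly fix the first undefined (state, symbol) met by the shortest-then-alphabetical prefix, trying targets in increasing order and rejecting any under which an Accept and a Reject string meet in one state with the same remainder; add a state when all current targets are rejected. Accepting states are where Accept strings end.
a: 0a undefined. 0a->0: no, baaa/abaaa meet in 0 with "baaa" left. Open state 1: 0a->1.
b: 0b undefined. 0b->0: no, b/bbb meet in 0. 0b->1: no, aaaba/baaba meet in 1 with "aaba" left. Open state 2: 0b->2.
aa: 1a undefined. 1a->0: ok.
ab: 1b undefined. 1b->0: no, aaaba/abaaa meet in 1. 1b->1: no, aaaba/abaaa meet in 0. 1b->2: no, baaa/abaaa meet in 2 with "aaa" left. Open state 3: 1b->3.
ba: 2a undefined. 2a->0: no, aaaba/baaba meet in 3 with "a" left. 2a->1: no, ba/baaba meet in 1. 2a->2: ok.
bb: 2b undefined. 2b->0: no, ba/bbb meet in 2. 2b->1: ok.
aba: 3a undefined. 3a->0: no, aaaba/baaba meet in 0. 3a->1: no, aaaba/abaaa meet in 1. 3a->2: no, aaaba/abaaa meet in 2. 3a->3: no, aaaba/abaaa meet in 3. Open state 4: 3a->4.
abb: 3b undefined. 3b->0: no, ba/abbba meet in 2. 3b->1: no, aaaba/abbba meet in 4. 3b->2: ok.
abaa: 4a undefined. 4a->0: ok.
abab: 4b undefined. 4b->0: ok.
All examples now run through 5 states with every (state, symbol) defined. Accept strings end in {2,4}, Reject strings end in {0,1,3}; accept={2,4}.

states=5 start=0 accept={2,4} delta: 0a->1 0b->2 1a->0 1b->3 2a->2 2b->1 3a->4 3b->2 4a->0 4b->0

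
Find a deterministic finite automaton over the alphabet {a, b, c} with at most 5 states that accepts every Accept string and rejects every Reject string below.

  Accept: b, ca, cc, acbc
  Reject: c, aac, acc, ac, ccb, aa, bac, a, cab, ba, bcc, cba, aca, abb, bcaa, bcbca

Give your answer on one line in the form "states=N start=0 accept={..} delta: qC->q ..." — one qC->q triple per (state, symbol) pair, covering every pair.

states=5 start=0 accept={2,4} delta: 0a->1 0b->2 0c->3 1a->0 1b->1 1c->0 2a->0 2b->0 2c->4 3a->2 3b->0 3c->2 4a->0 4b->1 4c->0

Fold the examples into a partial DFA from state 0: repeatedly fix the first undefined (state, symbol) met by the shortest-then-alphabetical prefix, trying targets in increasing order and rejecting any under which an Accept and a Reject string meet in one state with the same remainder; add a state when all current targets are rejected. Accepting states are where Accept strings end.
a: 0a undefined. 0a->0: no, ca/aca meet in 0 with "ca" left. Open state 1: 0a->1.
b: 0b undefined. 0b->0: no, cc/bcc meet in 0 with "cc" left. 0b->1: no, b/a meet in 1. Open state 2: 0b->2.
c: 0c undefined. 0c->0: no, b/ccb meet in 2. 0c->1: no, ca/aa meet in 1 with "a" left. 0c->2: no, b/c meet in 2. Open state 3: 0c->3.
aa: 1a undefined. 1a->0: ok.
ab: 1b undefined. 1b->0: no, b/abb meet in 2. 1b->1: ok.
ac: 1c undefined. 1c->0: ok.
ba: 2a undefined. 2a->0: ok.
bc: 2c undefined. 2c->0: no, acbc/ac meet in 0. 2c->1: no, acbc/a meet in 1. 2c->2: no, b/bcc meet in 2. 2c->3: no, cc/bcc meet in 3 with "c" left. Open state 4: 2c->4.
ca: 3a undefined. 3a->0: no, b/cab meet in 2. 3a->1: no, ca/a meet in 1. 3a->2: ok.
cb: 3b undefined. 3b->0: ok.
cc: 3c undefined. 3c->0: no, b/ccb meet in 2. 3c->1: no, cc/ccb meet in 1. 3c->2: ok.
bca: 4a undefined. 4a->0: ok.
bcb: 4b undefined. 4b->0: no, b/bcbca meet in 2. 4b->1: ok.
bcc: 4c undefined. 4c->0: ok.
cab: 2b undefined. 2b->0: ok.
All examples now run through 5 states with every (state, symbol) defined. Accept strings end in {2,4}, Reject strings end in {0,1,3}; accept={2,4}.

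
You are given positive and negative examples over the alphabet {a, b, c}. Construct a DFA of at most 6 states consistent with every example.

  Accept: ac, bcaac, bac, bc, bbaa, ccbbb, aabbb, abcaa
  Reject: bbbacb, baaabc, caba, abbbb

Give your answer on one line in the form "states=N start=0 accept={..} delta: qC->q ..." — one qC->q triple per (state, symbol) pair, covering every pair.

states=3 start=0 accept={0} delta: 0a->0 0b->1 0c->0 1a->1 1b->2 1c->0 2a->0 2b->0 2c->1

Fold the examples into a partial DFA from state 0: repeatedly fix the first undefined (state, symbol) met by the shortest-then-alphabetical prefix, trying targets in increasing order and rejecting any under which an Accept and a Reject string meet in one state with the same remainder; add a state when all current targets are rejected. Accepting states are where Accept strings end.
a: 0a undefined. 0a->0: ok.
b: 0b undefined. 0b->0: no, ac/baaabc meet in 0 with "c" left. Open state 1: 0b->1.
c: 0c undefined. 0c->0: ok.
ba: 1a undefined. 1a->0: no, ac/caba meet in 0. 1a->1: ok.
bb: 1b undefined. 1b->0: no, ac/baaabc meet in 0. 1b->1: no, bac/baaabc meet in 1 with "c" left. Open state 2: 1b->2.
bc: 1c undefined. 1c->0: ok.
bba: 2a undefined. 2a->0: ok.
bbb: 2b undefined. 2b->0: ok.
baaabc: 2c undefined. 2c->0: no, ac/baaabc meet in 0. 2c->1: ok.
All examples now run through 3 states with every (state, symbol) defined. Accept strings end in {0}, Reject strings end in {1}; accept={0}.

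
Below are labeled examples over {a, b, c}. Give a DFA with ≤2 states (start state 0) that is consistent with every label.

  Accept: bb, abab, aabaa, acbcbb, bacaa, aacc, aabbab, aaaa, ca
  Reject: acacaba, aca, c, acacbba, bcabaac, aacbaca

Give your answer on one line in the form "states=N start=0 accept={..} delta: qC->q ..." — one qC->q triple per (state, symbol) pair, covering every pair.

Grow the machine one transition at a time. Run the examples from 0; the earliest place one falls off (shortest prefix, ties alphabetical) gets sent to the lowest-numbered state that keeps every Accept/Reject pair distinguishable — a pair clashes when both reach the same state with identical unread suffix — and to a fresh state only if none does.
a: 0a undefined. 0a->0: no, ca/aca meet in 0 with "ca" left. Open state 1: 0a->1.
b: 0b undefined. 0b->0: ok.
c: 0c undefined. 0c->0: no, bb/c meet in 0. 0c->1: ok.
aa: 1a undefined. 1a->0: ok.
ab: 1b undefined. 1b->0: ok.
ac: 1c undefined. 1c->0: ok.
All examples now run through 2 states with every (state, symbol) defined. Accept strings end in {0}, Reject strings end in {1}; accept={0}.

states=2 start=0 accept={0} delta: 0a->1 0b->0 0c->1 1a->0 1b->0 1c->0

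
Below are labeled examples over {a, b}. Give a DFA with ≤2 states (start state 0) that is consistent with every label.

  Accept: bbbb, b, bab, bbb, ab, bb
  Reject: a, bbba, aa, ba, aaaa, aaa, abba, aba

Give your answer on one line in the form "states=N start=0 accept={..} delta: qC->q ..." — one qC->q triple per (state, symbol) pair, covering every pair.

State merging on the prefix tree: take the shortest (then alphabetical) example prefix whose next move is undefined and point that move at state 0, else 1, else 2, ...; a target is out if some Accept/Reject pair would then sit in one state with the same input left (inseparable). If every existing state is out, open a new one.
a: 0a undefined. 0a->0: ok.
b: 0b undefined. 0b->0: no, bbbb/a meet in 0. Open state 1: 0b->1.
ba: 1a undefined. 1a->0: ok.
bb: 1b undefined. 1b->0: no, bbbb/a meet in 0. 1b->1: ok.
All examples now run through 2 states with every (state, symbol) defined. Accept strings end in {1}, Reject strings end in {0}; accept={1}.

states=2 start=0 accept={1} delta: 0a->0 0b->1 1a->0 1b->1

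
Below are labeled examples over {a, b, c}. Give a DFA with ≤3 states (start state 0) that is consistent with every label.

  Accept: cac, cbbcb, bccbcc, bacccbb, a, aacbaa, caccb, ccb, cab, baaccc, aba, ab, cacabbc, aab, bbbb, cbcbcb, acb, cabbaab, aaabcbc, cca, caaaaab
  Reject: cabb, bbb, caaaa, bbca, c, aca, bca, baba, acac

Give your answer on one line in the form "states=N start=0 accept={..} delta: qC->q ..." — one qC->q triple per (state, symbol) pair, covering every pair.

Grow the machine one transition at a time. Run the examples from 0; the earliest place one falls off (shortest prefix, ties alphabetical) gets sent to the lowest-numbered state that keeps every Accept/Reject pair distinguishable — a pair clashes when both reach the same state with identical unread suffix — and to a fresh state only if none does.
a: 0a undefined. 0a->0: no, cac/acac meet in 0 with "cac" left. Open state 1: 0a->1.
b: 0b undefined. 0b->0: no, aba/baba meet in 1 with "ba" left. 0b->1: ok.
c: 0c undefined. 0c->0: ok.
aa: 1a undefined. 1a->0: ok.
ab: 1b undefined. 1b->0: no, cbbcb/cabb meet in 1. 1b->1: no, bacccbb/cabb meet in 1. Open state 2: 1b->2.
ac: 1c undefined. 1c->0: no, cac/caaaa meet in 0. 1c->1: ok.
aba: 2a undefined. 2a->0: no, aba/caaaa meet in 0. 2a->1: ok.
bbb: 2b undefined. 2b->0: ok.
bbc: 2c undefined. 2c->0: no, cac/bbca meet in 1. 2c->1: ok.
All examples now run through 3 states with every (state, symbol) defined. Accept strings end in {1,2}, Reject strings end in {0}; accept={1,2}.

states=3 start=0 accept={1,2} delta: 0a->1 0b->1 0c->0 1a->0 1b->2 1c->1 2a->1 2b->0 2c->1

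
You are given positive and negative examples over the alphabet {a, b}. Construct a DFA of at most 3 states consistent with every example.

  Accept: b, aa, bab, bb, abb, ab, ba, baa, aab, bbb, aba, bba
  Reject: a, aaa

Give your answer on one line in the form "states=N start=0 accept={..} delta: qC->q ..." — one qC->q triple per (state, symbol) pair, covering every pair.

State merging on the prefix tree: take the shortest (then alphabetical) example prefix whose next move is undefined and point that move at state 0, else 1, else 2, ...; a target is out if some Accept/Reject pair would then sit in one state with the same input left (inseparable). If every existing state is out, open a new one.
a: 0a undefined. 0a->0: no, aa/a meet in 0. Open state 1: 0a->1.
b: 0b undefined. 0b->0: no, ba/a meet in 1. 0b->1: no, b/a meet in 1. Open state 2: 0b->2.
aa: 1a undefined. 1a->0: ok.
ab: 1b undefined. 1b->0: no, aba/a meet in 1. 1b->1: no, abb/a meet in 1. 1b->2: ok.
ba: 2a undefined. 2a->0: no, baa/a meet in 1. 2a->1: no, ba/a meet in 1. 2a->2: ok.
bb: 2b undefined. 2b->0: no, bba/a meet in 1. 2b->1: no, bab/a meet in 1. 2b->2: ok.
All examples now run through 3 states with every (state, symbol) defined. Accept strings end in {0,2}, Reject strings end in {1}; accept={0,2}.

states=3 start=0 accept={0,2} delta: 0a->1 0b->2 1a->0 1b->2 2a->2 2b->2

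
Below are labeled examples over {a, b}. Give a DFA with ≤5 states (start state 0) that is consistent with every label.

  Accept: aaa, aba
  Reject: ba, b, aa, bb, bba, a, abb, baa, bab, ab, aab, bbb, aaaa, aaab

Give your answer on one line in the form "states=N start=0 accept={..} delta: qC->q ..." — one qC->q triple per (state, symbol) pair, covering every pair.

states=4 start=0 accept={3} delta: 0a->1 0b->0 1a->2 1b->2 2a->3 2b->0 3a->0 3b->0

Fold the examples into a partial DFA from state 0: repeatedly fix the first undefined (state, symbol) met by the shortest-then-alphabetical prefix, trying targets in increasing order and rejecting any under which an Accept and a Reject string meet in one state with the same remainder; add a state when all current targets are rejected. Accepting states are where Accept strings end.
a: 0a undefined. 0a->0: no, aaa/aa meet in 0. Open state 1: 0a->1.
b: 0b undefined. 0b->0: ok.
aa: 1a undefined. 1a->0: no, aaa/ba meet in 1. 1a->1: no, aaa/ba meet in 1. Open state 2: 1a->2.
ab: 1b undefined. 1b->0: no, aba/ba meet in 1. 1b->1: no, aba/aa meet in 2. 1b->2: ok.
aaa: 2a undefined. 2a->0: no, aaa/b meet in 0. 2a->1: no, aaa/ba meet in 1. 2a->2: no, aaa/aa meet in 2. Open state 3: 2a->3.
aab: 2b undefined. 2b->0: ok.
aaaa: 3a undefined. 3a->0: ok.
aaab: 3b undefined. 3b->0: ok.
All examples now run through 4 states with every (state, symbol) defined. Accept strings end in {3}, Reject strings end in {0,1,2}; accept={3}.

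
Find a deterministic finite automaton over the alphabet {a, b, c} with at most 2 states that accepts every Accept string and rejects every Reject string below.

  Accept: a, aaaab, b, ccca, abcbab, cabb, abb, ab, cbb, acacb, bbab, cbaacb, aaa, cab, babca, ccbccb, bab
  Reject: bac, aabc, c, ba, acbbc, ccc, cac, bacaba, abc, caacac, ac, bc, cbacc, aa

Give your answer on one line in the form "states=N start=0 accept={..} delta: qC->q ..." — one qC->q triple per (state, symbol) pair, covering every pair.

Fold the examples into a partial DFA from state 0: repeatedly fix the first undefined (state, symbol) met by the shortest-then-alphabetical prefix, trying targets in increasing order and rejecting any under which an Accept and a Reject string meet in one state with the same remainder; add a state when all current targets are rejected. Accepting states are where Accept strings end.
a: 0a undefined. 0a->0: no, a/aa meet in 0. Open state 1: 0a->1.
b: 0b undefined. 0b->0: no, a/ba meet in 1. 0b->1: ok.
c: 0c undefined. 0c->0: ok.
aa: 1a undefined. 1a->0: ok.
ab: 1b undefined. 1b->0: no, a/bacaba meet in 1. 1b->1: ok.
ac: 1c undefined. 1c->0: ok.
All examples now run through 2 states with every (state, symbol) defined. Accept strings end in {1}, Reject strings end in {0}; accept={1}.

states=2 start=0 accept={1} delta: 0a->1 0b->1 0c->0 1a->0 1b->1 1c->0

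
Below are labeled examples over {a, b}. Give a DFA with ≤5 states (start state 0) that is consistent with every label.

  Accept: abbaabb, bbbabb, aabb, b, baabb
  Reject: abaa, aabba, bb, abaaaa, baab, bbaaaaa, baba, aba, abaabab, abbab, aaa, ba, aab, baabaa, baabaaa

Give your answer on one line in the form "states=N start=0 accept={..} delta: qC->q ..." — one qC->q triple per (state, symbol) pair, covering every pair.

State merging on the prefix tree: take the shortest (then alphabetical) example prefix whose next move is undefined and point that move at state 0, else 1, else 2, ...; a target is out if some Accept/Reject pair would then sit in one state with the same input left (inseparable). If every existing state is out, open a new one.
a: 0a undefined. 0a->0: no, aabb/bb meet in 0 with "bb" left. Open state 1: 0a->1.
b: 0b undefined. 0b->0: no, b/bb meet in 0. 0b->1: ok.
aa: 1a undefined. 1a->0: no, aabb/bb meet in 1 with "b" left. 1a->1: no, b/aaa meet in 1. Open state 2: 1a->2.
ab: 1b undefined. 1b->0: no, b/aba meet in 1. 1b->1: no, b/bb meet in 1. 1b->2: ok.
aaa: 2a undefined. 2a->0: no, b/abaa meet in 1. 2a->1: no, b/bbaaaaa meet in 1. 2a->2: ok.
aab: 2b undefined. 2b->0: no, abbaabb/baba meet in 1. 2b->1: no, abbaabb/abaa meet in 2. 2b->2: no, abbaabb/abaa meet in 2. Open state 3: 2b->3.
aabb: 3b undefined. 3b->0: no, b/aabba meet in 1. 3b->1: ok.
abba: 3a undefined. 3a->0: no, abbaabb/baab meet in 3. 3a->1: no, abbaabb/baba meet in 1. 3a->2: ok.
All examples now run through 4 states with every (state, symbol) defined. Accept strings end in {1}, Reject strings end in {2,3}; accept={1}.

states=4 start=0 accept={1} delta: 0a->1 0b->1 1a->2 1b->2 2a->2 2b->3 3a->2 3b->1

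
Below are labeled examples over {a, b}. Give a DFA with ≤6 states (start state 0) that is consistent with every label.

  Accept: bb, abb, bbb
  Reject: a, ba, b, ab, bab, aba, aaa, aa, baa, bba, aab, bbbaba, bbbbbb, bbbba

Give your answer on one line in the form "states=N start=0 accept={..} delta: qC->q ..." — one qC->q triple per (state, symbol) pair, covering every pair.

State merging on the prefix tree: take the shortest (then alphabetical) example prefix whose next move is undefined and point that move at state 0, else 1, else 2, ...; a target is out if some Accept/Reject pair would then sit in one state with the same input left (inseparable). If every existing state is out, open a new one.
a: 0a undefined. 0a->0: ok.
b: 0b undefined. 0b->0: no, bb/a meet in 0. Open state 1: 0b->1.
ba: 1a undefined. 1a->0: ok.
bb: 1b undefined. 1b->0: no, bb/a meet in 0. 1b->1: no, bb/b meet in 1. Open state 2: 1b->2.
bba: 2a undefined. 2a->0: ok.
bbb: 2b undefined. 2b->0: no, bbb/a meet in 0. 2b->1: no, bb/bbbbbb meet in 2. 2b->2: no, bb/bbbbbb meet in 2. Open state 3: 2b->3.
bbba: 3a undefined. 3a->0: ok.
bbbb: 3b undefined. 3b->0: no, bb/bbbbbb meet in 2. 3b->1: no, bbb/bbbbbb meet in 3. 3b->2: no, bb/bbbbbb meet in 2. 3b->3: no, bbb/bbbbbb meet in 3. Open state 4: 3b->4.
bbbba: 4a undefined. 4a->0: ok.
bbbbb: 4b undefined. 4b->0: ok.
All examples now run through 5 states with every (state, symbol) defined. Accept strings end in {2,3}, Reject strings end in {0,1}; accept={2,3}.

states=5 start=0 accept={2,3} delta: 0a->0 0b->1 1a->0 1b->2 2a->0 2b->3 3a->0 3b->4 4a->0 4b->0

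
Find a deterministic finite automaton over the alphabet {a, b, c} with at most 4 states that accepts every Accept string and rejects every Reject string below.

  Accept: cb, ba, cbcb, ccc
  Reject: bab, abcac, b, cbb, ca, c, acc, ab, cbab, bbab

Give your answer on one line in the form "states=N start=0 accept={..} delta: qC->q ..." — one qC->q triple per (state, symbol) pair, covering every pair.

State merging on the prefix tree: take the shortest (then alphabetical) example prefix whose next move is undefined and point that move at state 0, else 1, else 2, ...; a target is out if some Accept/Reject pair would then sit in one state with the same input left (inseparable). If every existing state is out, open a new one.
a: 0a undefined. 0a->0: ok.
b: 0b undefined. 0b->0: no, ba/bab meet in 0. Open state 1: 0b->1.
c: 0c undefined. 0c->0: no, cb/b meet in 1. 0c->1: no, ba/ca meet in 1 with "a" left. Open state 2: 0c->2.
ba: 1a undefined. 1a->0: ok.
bb: 1b undefined. 1b->0: ok.
ca: 2a undefined. 2a->0: no, ba/ca meet in 0. 2a->1: ok.
cb: 2b undefined. 2b->0: ok.
cc: 2c undefined. 2c->0: no, cb/acc meet in 0. 2c->1: ok.
abc: 1c undefined. 1c->0: ok.
All examples now run through 3 states with every (state, symbol) defined. Accept strings end in {0}, Reject strings end in {1,2}; accept={0}.

states=3 start=0 accept={0} delta: 0a->0 0b->1 0c->2 1a->0 1b->0 1c->0 2a->1 2b->0 2c->1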